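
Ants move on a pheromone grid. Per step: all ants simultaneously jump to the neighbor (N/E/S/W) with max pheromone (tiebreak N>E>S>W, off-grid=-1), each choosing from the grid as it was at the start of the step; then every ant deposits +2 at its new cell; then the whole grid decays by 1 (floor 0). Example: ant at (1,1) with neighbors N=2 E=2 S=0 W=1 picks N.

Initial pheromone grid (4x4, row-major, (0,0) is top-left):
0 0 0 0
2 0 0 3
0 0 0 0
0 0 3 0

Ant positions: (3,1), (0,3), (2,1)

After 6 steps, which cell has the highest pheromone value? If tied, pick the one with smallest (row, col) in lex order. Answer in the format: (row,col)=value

Answer: (1,3)=3

Derivation:
Step 1: ant0:(3,1)->E->(3,2) | ant1:(0,3)->S->(1,3) | ant2:(2,1)->N->(1,1)
  grid max=4 at (1,3)
Step 2: ant0:(3,2)->N->(2,2) | ant1:(1,3)->N->(0,3) | ant2:(1,1)->W->(1,0)
  grid max=3 at (1,3)
Step 3: ant0:(2,2)->S->(3,2) | ant1:(0,3)->S->(1,3) | ant2:(1,0)->N->(0,0)
  grid max=4 at (1,3)
Step 4: ant0:(3,2)->N->(2,2) | ant1:(1,3)->N->(0,3) | ant2:(0,0)->S->(1,0)
  grid max=3 at (1,3)
Step 5: ant0:(2,2)->S->(3,2) | ant1:(0,3)->S->(1,3) | ant2:(1,0)->N->(0,0)
  grid max=4 at (1,3)
Step 6: ant0:(3,2)->N->(2,2) | ant1:(1,3)->N->(0,3) | ant2:(0,0)->S->(1,0)
  grid max=3 at (1,3)
Final grid:
  0 0 0 1
  2 0 0 3
  0 0 1 0
  0 0 3 0
Max pheromone 3 at (1,3)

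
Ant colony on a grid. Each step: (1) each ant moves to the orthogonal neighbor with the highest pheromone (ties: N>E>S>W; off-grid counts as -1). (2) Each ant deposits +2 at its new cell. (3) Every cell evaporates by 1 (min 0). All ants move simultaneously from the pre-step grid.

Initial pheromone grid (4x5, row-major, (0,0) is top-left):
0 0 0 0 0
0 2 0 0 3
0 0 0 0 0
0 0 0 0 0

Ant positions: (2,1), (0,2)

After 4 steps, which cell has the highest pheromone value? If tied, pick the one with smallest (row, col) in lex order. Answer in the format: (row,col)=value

Step 1: ant0:(2,1)->N->(1,1) | ant1:(0,2)->E->(0,3)
  grid max=3 at (1,1)
Step 2: ant0:(1,1)->N->(0,1) | ant1:(0,3)->E->(0,4)
  grid max=2 at (1,1)
Step 3: ant0:(0,1)->S->(1,1) | ant1:(0,4)->S->(1,4)
  grid max=3 at (1,1)
Step 4: ant0:(1,1)->N->(0,1) | ant1:(1,4)->N->(0,4)
  grid max=2 at (1,1)
Final grid:
  0 1 0 0 1
  0 2 0 0 1
  0 0 0 0 0
  0 0 0 0 0
Max pheromone 2 at (1,1)

Answer: (1,1)=2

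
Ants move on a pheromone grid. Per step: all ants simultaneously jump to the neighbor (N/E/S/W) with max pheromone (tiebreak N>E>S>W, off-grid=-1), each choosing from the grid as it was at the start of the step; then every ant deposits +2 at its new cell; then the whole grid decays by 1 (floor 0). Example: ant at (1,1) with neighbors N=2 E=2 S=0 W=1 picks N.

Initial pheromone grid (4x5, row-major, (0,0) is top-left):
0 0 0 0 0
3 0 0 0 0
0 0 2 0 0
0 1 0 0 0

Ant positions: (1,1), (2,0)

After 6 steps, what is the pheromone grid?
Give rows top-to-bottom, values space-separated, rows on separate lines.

After step 1: ants at (1,0),(1,0)
  0 0 0 0 0
  6 0 0 0 0
  0 0 1 0 0
  0 0 0 0 0
After step 2: ants at (0,0),(0,0)
  3 0 0 0 0
  5 0 0 0 0
  0 0 0 0 0
  0 0 0 0 0
After step 3: ants at (1,0),(1,0)
  2 0 0 0 0
  8 0 0 0 0
  0 0 0 0 0
  0 0 0 0 0
After step 4: ants at (0,0),(0,0)
  5 0 0 0 0
  7 0 0 0 0
  0 0 0 0 0
  0 0 0 0 0
After step 5: ants at (1,0),(1,0)
  4 0 0 0 0
  10 0 0 0 0
  0 0 0 0 0
  0 0 0 0 0
After step 6: ants at (0,0),(0,0)
  7 0 0 0 0
  9 0 0 0 0
  0 0 0 0 0
  0 0 0 0 0

7 0 0 0 0
9 0 0 0 0
0 0 0 0 0
0 0 0 0 0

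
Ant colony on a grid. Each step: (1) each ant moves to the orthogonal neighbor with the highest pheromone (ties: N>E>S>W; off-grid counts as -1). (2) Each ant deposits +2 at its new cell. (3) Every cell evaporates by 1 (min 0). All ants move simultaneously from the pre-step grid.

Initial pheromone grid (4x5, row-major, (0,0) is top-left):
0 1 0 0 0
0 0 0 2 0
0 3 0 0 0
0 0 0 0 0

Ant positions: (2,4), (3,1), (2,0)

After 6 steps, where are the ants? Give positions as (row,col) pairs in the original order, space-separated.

Step 1: ant0:(2,4)->N->(1,4) | ant1:(3,1)->N->(2,1) | ant2:(2,0)->E->(2,1)
  grid max=6 at (2,1)
Step 2: ant0:(1,4)->W->(1,3) | ant1:(2,1)->N->(1,1) | ant2:(2,1)->N->(1,1)
  grid max=5 at (2,1)
Step 3: ant0:(1,3)->N->(0,3) | ant1:(1,1)->S->(2,1) | ant2:(1,1)->S->(2,1)
  grid max=8 at (2,1)
Step 4: ant0:(0,3)->S->(1,3) | ant1:(2,1)->N->(1,1) | ant2:(2,1)->N->(1,1)
  grid max=7 at (2,1)
Step 5: ant0:(1,3)->N->(0,3) | ant1:(1,1)->S->(2,1) | ant2:(1,1)->S->(2,1)
  grid max=10 at (2,1)
Step 6: ant0:(0,3)->S->(1,3) | ant1:(2,1)->N->(1,1) | ant2:(2,1)->N->(1,1)
  grid max=9 at (2,1)

(1,3) (1,1) (1,1)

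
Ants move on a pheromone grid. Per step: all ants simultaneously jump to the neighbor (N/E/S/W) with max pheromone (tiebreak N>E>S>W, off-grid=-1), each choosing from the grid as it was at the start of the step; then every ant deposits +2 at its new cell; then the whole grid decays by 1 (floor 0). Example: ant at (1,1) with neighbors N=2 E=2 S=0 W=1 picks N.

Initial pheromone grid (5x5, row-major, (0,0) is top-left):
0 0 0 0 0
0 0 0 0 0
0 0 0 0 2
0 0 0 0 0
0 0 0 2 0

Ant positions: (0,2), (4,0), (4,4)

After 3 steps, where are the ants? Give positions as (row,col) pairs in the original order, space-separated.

Step 1: ant0:(0,2)->E->(0,3) | ant1:(4,0)->N->(3,0) | ant2:(4,4)->W->(4,3)
  grid max=3 at (4,3)
Step 2: ant0:(0,3)->E->(0,4) | ant1:(3,0)->N->(2,0) | ant2:(4,3)->N->(3,3)
  grid max=2 at (4,3)
Step 3: ant0:(0,4)->S->(1,4) | ant1:(2,0)->N->(1,0) | ant2:(3,3)->S->(4,3)
  grid max=3 at (4,3)

(1,4) (1,0) (4,3)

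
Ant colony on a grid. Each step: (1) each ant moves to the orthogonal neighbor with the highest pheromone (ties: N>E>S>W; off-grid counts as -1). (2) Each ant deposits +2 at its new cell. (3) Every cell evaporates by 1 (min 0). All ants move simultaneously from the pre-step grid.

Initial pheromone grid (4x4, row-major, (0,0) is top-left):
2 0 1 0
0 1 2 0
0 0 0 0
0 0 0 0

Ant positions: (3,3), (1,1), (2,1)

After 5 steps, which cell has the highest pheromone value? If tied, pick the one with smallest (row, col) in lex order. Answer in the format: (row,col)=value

Answer: (1,2)=11

Derivation:
Step 1: ant0:(3,3)->N->(2,3) | ant1:(1,1)->E->(1,2) | ant2:(2,1)->N->(1,1)
  grid max=3 at (1,2)
Step 2: ant0:(2,3)->N->(1,3) | ant1:(1,2)->W->(1,1) | ant2:(1,1)->E->(1,2)
  grid max=4 at (1,2)
Step 3: ant0:(1,3)->W->(1,2) | ant1:(1,1)->E->(1,2) | ant2:(1,2)->W->(1,1)
  grid max=7 at (1,2)
Step 4: ant0:(1,2)->W->(1,1) | ant1:(1,2)->W->(1,1) | ant2:(1,1)->E->(1,2)
  grid max=8 at (1,2)
Step 5: ant0:(1,1)->E->(1,2) | ant1:(1,1)->E->(1,2) | ant2:(1,2)->W->(1,1)
  grid max=11 at (1,2)
Final grid:
  0 0 0 0
  0 8 11 0
  0 0 0 0
  0 0 0 0
Max pheromone 11 at (1,2)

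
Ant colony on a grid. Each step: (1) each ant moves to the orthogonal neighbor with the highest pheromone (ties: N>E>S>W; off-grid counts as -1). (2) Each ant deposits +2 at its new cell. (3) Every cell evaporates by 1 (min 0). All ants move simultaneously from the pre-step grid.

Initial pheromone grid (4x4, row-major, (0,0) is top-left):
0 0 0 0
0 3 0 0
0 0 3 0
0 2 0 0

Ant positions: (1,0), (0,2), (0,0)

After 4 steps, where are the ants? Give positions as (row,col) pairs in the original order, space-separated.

Step 1: ant0:(1,0)->E->(1,1) | ant1:(0,2)->E->(0,3) | ant2:(0,0)->E->(0,1)
  grid max=4 at (1,1)
Step 2: ant0:(1,1)->N->(0,1) | ant1:(0,3)->S->(1,3) | ant2:(0,1)->S->(1,1)
  grid max=5 at (1,1)
Step 3: ant0:(0,1)->S->(1,1) | ant1:(1,3)->N->(0,3) | ant2:(1,1)->N->(0,1)
  grid max=6 at (1,1)
Step 4: ant0:(1,1)->N->(0,1) | ant1:(0,3)->S->(1,3) | ant2:(0,1)->S->(1,1)
  grid max=7 at (1,1)

(0,1) (1,3) (1,1)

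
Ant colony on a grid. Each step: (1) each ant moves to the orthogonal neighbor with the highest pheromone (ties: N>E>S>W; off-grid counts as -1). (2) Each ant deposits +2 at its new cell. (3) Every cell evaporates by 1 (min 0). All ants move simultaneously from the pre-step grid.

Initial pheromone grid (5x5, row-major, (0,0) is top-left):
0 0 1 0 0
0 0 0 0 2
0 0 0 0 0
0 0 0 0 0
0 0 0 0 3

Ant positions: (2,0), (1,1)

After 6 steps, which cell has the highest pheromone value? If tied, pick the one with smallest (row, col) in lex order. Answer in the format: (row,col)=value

Step 1: ant0:(2,0)->N->(1,0) | ant1:(1,1)->N->(0,1)
  grid max=2 at (4,4)
Step 2: ant0:(1,0)->N->(0,0) | ant1:(0,1)->E->(0,2)
  grid max=1 at (0,0)
Step 3: ant0:(0,0)->E->(0,1) | ant1:(0,2)->E->(0,3)
  grid max=1 at (0,1)
Step 4: ant0:(0,1)->E->(0,2) | ant1:(0,3)->E->(0,4)
  grid max=1 at (0,2)
Step 5: ant0:(0,2)->E->(0,3) | ant1:(0,4)->S->(1,4)
  grid max=1 at (0,3)
Step 6: ant0:(0,3)->E->(0,4) | ant1:(1,4)->N->(0,4)
  grid max=3 at (0,4)
Final grid:
  0 0 0 0 3
  0 0 0 0 0
  0 0 0 0 0
  0 0 0 0 0
  0 0 0 0 0
Max pheromone 3 at (0,4)

Answer: (0,4)=3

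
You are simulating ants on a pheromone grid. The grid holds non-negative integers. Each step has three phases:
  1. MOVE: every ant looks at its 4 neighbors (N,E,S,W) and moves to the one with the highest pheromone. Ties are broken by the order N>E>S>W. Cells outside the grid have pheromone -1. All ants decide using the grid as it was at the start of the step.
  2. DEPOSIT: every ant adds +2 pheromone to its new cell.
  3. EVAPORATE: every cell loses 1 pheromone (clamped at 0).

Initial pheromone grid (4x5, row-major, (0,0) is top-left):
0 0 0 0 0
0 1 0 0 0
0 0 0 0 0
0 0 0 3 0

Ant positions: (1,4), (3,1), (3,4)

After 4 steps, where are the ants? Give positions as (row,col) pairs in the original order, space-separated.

Step 1: ant0:(1,4)->N->(0,4) | ant1:(3,1)->N->(2,1) | ant2:(3,4)->W->(3,3)
  grid max=4 at (3,3)
Step 2: ant0:(0,4)->S->(1,4) | ant1:(2,1)->N->(1,1) | ant2:(3,3)->N->(2,3)
  grid max=3 at (3,3)
Step 3: ant0:(1,4)->N->(0,4) | ant1:(1,1)->N->(0,1) | ant2:(2,3)->S->(3,3)
  grid max=4 at (3,3)
Step 4: ant0:(0,4)->S->(1,4) | ant1:(0,1)->E->(0,2) | ant2:(3,3)->N->(2,3)
  grid max=3 at (3,3)

(1,4) (0,2) (2,3)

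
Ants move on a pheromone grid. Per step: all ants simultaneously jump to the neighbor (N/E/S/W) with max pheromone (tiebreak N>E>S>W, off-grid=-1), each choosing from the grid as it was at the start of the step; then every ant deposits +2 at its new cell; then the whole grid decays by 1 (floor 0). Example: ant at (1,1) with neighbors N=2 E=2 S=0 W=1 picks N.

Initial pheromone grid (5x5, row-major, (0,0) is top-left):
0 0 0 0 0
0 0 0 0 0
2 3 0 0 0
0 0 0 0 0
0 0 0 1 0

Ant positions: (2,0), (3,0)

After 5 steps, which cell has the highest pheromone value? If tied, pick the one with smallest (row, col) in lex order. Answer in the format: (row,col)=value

Answer: (2,1)=8

Derivation:
Step 1: ant0:(2,0)->E->(2,1) | ant1:(3,0)->N->(2,0)
  grid max=4 at (2,1)
Step 2: ant0:(2,1)->W->(2,0) | ant1:(2,0)->E->(2,1)
  grid max=5 at (2,1)
Step 3: ant0:(2,0)->E->(2,1) | ant1:(2,1)->W->(2,0)
  grid max=6 at (2,1)
Step 4: ant0:(2,1)->W->(2,0) | ant1:(2,0)->E->(2,1)
  grid max=7 at (2,1)
Step 5: ant0:(2,0)->E->(2,1) | ant1:(2,1)->W->(2,0)
  grid max=8 at (2,1)
Final grid:
  0 0 0 0 0
  0 0 0 0 0
  7 8 0 0 0
  0 0 0 0 0
  0 0 0 0 0
Max pheromone 8 at (2,1)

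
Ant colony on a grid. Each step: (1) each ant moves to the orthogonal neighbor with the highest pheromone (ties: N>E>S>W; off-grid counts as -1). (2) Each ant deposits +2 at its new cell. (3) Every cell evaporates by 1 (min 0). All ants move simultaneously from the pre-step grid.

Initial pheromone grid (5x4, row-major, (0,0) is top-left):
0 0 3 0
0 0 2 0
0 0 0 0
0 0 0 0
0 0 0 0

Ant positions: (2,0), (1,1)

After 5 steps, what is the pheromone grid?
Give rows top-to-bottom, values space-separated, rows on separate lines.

After step 1: ants at (1,0),(1,2)
  0 0 2 0
  1 0 3 0
  0 0 0 0
  0 0 0 0
  0 0 0 0
After step 2: ants at (0,0),(0,2)
  1 0 3 0
  0 0 2 0
  0 0 0 0
  0 0 0 0
  0 0 0 0
After step 3: ants at (0,1),(1,2)
  0 1 2 0
  0 0 3 0
  0 0 0 0
  0 0 0 0
  0 0 0 0
After step 4: ants at (0,2),(0,2)
  0 0 5 0
  0 0 2 0
  0 0 0 0
  0 0 0 0
  0 0 0 0
After step 5: ants at (1,2),(1,2)
  0 0 4 0
  0 0 5 0
  0 0 0 0
  0 0 0 0
  0 0 0 0

0 0 4 0
0 0 5 0
0 0 0 0
0 0 0 0
0 0 0 0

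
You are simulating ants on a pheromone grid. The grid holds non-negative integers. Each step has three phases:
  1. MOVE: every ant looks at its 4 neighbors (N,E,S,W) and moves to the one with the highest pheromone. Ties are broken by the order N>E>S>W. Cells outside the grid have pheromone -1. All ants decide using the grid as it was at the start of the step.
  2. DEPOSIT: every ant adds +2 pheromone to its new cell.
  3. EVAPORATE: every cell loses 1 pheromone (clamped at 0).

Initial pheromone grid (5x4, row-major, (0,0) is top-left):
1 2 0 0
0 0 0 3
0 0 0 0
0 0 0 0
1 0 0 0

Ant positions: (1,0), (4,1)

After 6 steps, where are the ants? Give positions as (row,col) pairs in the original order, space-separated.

Step 1: ant0:(1,0)->N->(0,0) | ant1:(4,1)->W->(4,0)
  grid max=2 at (0,0)
Step 2: ant0:(0,0)->E->(0,1) | ant1:(4,0)->N->(3,0)
  grid max=2 at (0,1)
Step 3: ant0:(0,1)->W->(0,0) | ant1:(3,0)->S->(4,0)
  grid max=2 at (0,0)
Step 4: ant0:(0,0)->E->(0,1) | ant1:(4,0)->N->(3,0)
  grid max=2 at (0,1)
Step 5: ant0:(0,1)->W->(0,0) | ant1:(3,0)->S->(4,0)
  grid max=2 at (0,0)
Step 6: ant0:(0,0)->E->(0,1) | ant1:(4,0)->N->(3,0)
  grid max=2 at (0,1)

(0,1) (3,0)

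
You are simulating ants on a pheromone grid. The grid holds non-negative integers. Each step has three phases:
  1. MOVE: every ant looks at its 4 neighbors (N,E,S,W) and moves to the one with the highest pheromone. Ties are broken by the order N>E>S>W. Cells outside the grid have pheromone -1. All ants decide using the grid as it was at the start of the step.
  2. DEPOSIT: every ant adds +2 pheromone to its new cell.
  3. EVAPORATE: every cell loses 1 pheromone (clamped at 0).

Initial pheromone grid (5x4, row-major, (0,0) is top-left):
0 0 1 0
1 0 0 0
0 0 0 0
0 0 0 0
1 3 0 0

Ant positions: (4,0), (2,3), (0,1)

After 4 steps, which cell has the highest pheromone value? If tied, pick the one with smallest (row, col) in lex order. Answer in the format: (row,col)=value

Answer: (0,3)=5

Derivation:
Step 1: ant0:(4,0)->E->(4,1) | ant1:(2,3)->N->(1,3) | ant2:(0,1)->E->(0,2)
  grid max=4 at (4,1)
Step 2: ant0:(4,1)->N->(3,1) | ant1:(1,3)->N->(0,3) | ant2:(0,2)->E->(0,3)
  grid max=3 at (0,3)
Step 3: ant0:(3,1)->S->(4,1) | ant1:(0,3)->W->(0,2) | ant2:(0,3)->W->(0,2)
  grid max=4 at (0,2)
Step 4: ant0:(4,1)->N->(3,1) | ant1:(0,2)->E->(0,3) | ant2:(0,2)->E->(0,3)
  grid max=5 at (0,3)
Final grid:
  0 0 3 5
  0 0 0 0
  0 0 0 0
  0 1 0 0
  0 3 0 0
Max pheromone 5 at (0,3)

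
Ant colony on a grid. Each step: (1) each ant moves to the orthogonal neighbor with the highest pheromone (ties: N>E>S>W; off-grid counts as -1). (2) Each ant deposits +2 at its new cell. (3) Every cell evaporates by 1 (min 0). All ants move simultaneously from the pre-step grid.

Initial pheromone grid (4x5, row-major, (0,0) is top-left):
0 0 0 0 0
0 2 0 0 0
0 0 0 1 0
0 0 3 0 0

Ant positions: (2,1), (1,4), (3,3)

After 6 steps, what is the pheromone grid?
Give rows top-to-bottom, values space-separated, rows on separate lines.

After step 1: ants at (1,1),(0,4),(3,2)
  0 0 0 0 1
  0 3 0 0 0
  0 0 0 0 0
  0 0 4 0 0
After step 2: ants at (0,1),(1,4),(2,2)
  0 1 0 0 0
  0 2 0 0 1
  0 0 1 0 0
  0 0 3 0 0
After step 3: ants at (1,1),(0,4),(3,2)
  0 0 0 0 1
  0 3 0 0 0
  0 0 0 0 0
  0 0 4 0 0
After step 4: ants at (0,1),(1,4),(2,2)
  0 1 0 0 0
  0 2 0 0 1
  0 0 1 0 0
  0 0 3 0 0
After step 5: ants at (1,1),(0,4),(3,2)
  0 0 0 0 1
  0 3 0 0 0
  0 0 0 0 0
  0 0 4 0 0
After step 6: ants at (0,1),(1,4),(2,2)
  0 1 0 0 0
  0 2 0 0 1
  0 0 1 0 0
  0 0 3 0 0

0 1 0 0 0
0 2 0 0 1
0 0 1 0 0
0 0 3 0 0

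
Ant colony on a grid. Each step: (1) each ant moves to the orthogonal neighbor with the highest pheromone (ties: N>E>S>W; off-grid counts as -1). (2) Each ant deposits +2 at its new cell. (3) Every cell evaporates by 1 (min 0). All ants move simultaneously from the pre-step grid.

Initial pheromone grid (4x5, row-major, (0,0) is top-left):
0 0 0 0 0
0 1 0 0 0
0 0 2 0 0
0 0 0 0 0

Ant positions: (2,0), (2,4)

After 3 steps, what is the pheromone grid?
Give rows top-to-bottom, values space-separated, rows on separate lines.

After step 1: ants at (1,0),(1,4)
  0 0 0 0 0
  1 0 0 0 1
  0 0 1 0 0
  0 0 0 0 0
After step 2: ants at (0,0),(0,4)
  1 0 0 0 1
  0 0 0 0 0
  0 0 0 0 0
  0 0 0 0 0
After step 3: ants at (0,1),(1,4)
  0 1 0 0 0
  0 0 0 0 1
  0 0 0 0 0
  0 0 0 0 0

0 1 0 0 0
0 0 0 0 1
0 0 0 0 0
0 0 0 0 0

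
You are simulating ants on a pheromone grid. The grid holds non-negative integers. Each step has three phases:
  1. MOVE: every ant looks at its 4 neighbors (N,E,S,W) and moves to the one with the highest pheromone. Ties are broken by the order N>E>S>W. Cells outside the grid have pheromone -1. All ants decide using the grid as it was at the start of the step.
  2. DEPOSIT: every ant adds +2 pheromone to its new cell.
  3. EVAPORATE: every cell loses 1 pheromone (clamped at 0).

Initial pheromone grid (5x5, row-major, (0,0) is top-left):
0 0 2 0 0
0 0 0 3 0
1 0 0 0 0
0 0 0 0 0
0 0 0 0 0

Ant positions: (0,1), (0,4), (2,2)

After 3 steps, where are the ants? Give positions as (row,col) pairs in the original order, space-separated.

Step 1: ant0:(0,1)->E->(0,2) | ant1:(0,4)->S->(1,4) | ant2:(2,2)->N->(1,2)
  grid max=3 at (0,2)
Step 2: ant0:(0,2)->S->(1,2) | ant1:(1,4)->W->(1,3) | ant2:(1,2)->N->(0,2)
  grid max=4 at (0,2)
Step 3: ant0:(1,2)->N->(0,2) | ant1:(1,3)->W->(1,2) | ant2:(0,2)->S->(1,2)
  grid max=5 at (0,2)

(0,2) (1,2) (1,2)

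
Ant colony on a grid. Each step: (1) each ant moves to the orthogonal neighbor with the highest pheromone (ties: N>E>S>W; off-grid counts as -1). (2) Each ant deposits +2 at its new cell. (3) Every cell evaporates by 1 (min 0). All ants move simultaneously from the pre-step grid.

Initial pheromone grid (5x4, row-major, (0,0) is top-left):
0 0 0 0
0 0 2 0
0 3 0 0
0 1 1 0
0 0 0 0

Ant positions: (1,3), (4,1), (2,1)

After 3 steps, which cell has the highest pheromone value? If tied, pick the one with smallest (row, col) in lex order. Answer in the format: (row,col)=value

Step 1: ant0:(1,3)->W->(1,2) | ant1:(4,1)->N->(3,1) | ant2:(2,1)->S->(3,1)
  grid max=4 at (3,1)
Step 2: ant0:(1,2)->N->(0,2) | ant1:(3,1)->N->(2,1) | ant2:(3,1)->N->(2,1)
  grid max=5 at (2,1)
Step 3: ant0:(0,2)->S->(1,2) | ant1:(2,1)->S->(3,1) | ant2:(2,1)->S->(3,1)
  grid max=6 at (3,1)
Final grid:
  0 0 0 0
  0 0 3 0
  0 4 0 0
  0 6 0 0
  0 0 0 0
Max pheromone 6 at (3,1)

Answer: (3,1)=6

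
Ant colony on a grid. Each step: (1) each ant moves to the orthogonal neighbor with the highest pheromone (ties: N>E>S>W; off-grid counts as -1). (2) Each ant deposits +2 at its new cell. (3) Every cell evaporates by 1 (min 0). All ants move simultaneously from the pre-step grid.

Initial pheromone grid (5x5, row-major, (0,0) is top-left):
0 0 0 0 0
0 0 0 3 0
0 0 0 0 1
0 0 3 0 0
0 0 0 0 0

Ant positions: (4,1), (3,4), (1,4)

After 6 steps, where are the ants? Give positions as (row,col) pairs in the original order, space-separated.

Step 1: ant0:(4,1)->N->(3,1) | ant1:(3,4)->N->(2,4) | ant2:(1,4)->W->(1,3)
  grid max=4 at (1,3)
Step 2: ant0:(3,1)->E->(3,2) | ant1:(2,4)->N->(1,4) | ant2:(1,3)->N->(0,3)
  grid max=3 at (1,3)
Step 3: ant0:(3,2)->N->(2,2) | ant1:(1,4)->W->(1,3) | ant2:(0,3)->S->(1,3)
  grid max=6 at (1,3)
Step 4: ant0:(2,2)->S->(3,2) | ant1:(1,3)->N->(0,3) | ant2:(1,3)->N->(0,3)
  grid max=5 at (1,3)
Step 5: ant0:(3,2)->N->(2,2) | ant1:(0,3)->S->(1,3) | ant2:(0,3)->S->(1,3)
  grid max=8 at (1,3)
Step 6: ant0:(2,2)->S->(3,2) | ant1:(1,3)->N->(0,3) | ant2:(1,3)->N->(0,3)
  grid max=7 at (1,3)

(3,2) (0,3) (0,3)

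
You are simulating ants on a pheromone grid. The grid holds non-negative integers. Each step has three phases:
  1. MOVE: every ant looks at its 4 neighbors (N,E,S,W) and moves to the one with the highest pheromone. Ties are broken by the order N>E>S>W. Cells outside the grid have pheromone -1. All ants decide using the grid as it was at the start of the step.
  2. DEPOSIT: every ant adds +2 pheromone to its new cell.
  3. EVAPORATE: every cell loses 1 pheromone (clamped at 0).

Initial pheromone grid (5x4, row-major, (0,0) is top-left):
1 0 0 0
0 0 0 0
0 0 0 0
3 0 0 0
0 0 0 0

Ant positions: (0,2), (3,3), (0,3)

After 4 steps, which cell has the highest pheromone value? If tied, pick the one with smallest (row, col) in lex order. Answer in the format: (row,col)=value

Answer: (1,3)=8

Derivation:
Step 1: ant0:(0,2)->E->(0,3) | ant1:(3,3)->N->(2,3) | ant2:(0,3)->S->(1,3)
  grid max=2 at (3,0)
Step 2: ant0:(0,3)->S->(1,3) | ant1:(2,3)->N->(1,3) | ant2:(1,3)->N->(0,3)
  grid max=4 at (1,3)
Step 3: ant0:(1,3)->N->(0,3) | ant1:(1,3)->N->(0,3) | ant2:(0,3)->S->(1,3)
  grid max=5 at (0,3)
Step 4: ant0:(0,3)->S->(1,3) | ant1:(0,3)->S->(1,3) | ant2:(1,3)->N->(0,3)
  grid max=8 at (1,3)
Final grid:
  0 0 0 6
  0 0 0 8
  0 0 0 0
  0 0 0 0
  0 0 0 0
Max pheromone 8 at (1,3)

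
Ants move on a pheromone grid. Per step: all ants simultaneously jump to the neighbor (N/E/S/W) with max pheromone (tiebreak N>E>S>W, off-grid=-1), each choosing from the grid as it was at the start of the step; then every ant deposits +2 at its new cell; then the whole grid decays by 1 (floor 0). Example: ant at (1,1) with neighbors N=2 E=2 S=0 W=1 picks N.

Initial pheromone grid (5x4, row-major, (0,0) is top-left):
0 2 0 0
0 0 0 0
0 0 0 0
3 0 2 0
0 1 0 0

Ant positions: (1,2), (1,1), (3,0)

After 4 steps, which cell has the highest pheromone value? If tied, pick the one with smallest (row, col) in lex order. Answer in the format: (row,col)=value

Step 1: ant0:(1,2)->N->(0,2) | ant1:(1,1)->N->(0,1) | ant2:(3,0)->N->(2,0)
  grid max=3 at (0,1)
Step 2: ant0:(0,2)->W->(0,1) | ant1:(0,1)->E->(0,2) | ant2:(2,0)->S->(3,0)
  grid max=4 at (0,1)
Step 3: ant0:(0,1)->E->(0,2) | ant1:(0,2)->W->(0,1) | ant2:(3,0)->N->(2,0)
  grid max=5 at (0,1)
Step 4: ant0:(0,2)->W->(0,1) | ant1:(0,1)->E->(0,2) | ant2:(2,0)->S->(3,0)
  grid max=6 at (0,1)
Final grid:
  0 6 4 0
  0 0 0 0
  0 0 0 0
  3 0 0 0
  0 0 0 0
Max pheromone 6 at (0,1)

Answer: (0,1)=6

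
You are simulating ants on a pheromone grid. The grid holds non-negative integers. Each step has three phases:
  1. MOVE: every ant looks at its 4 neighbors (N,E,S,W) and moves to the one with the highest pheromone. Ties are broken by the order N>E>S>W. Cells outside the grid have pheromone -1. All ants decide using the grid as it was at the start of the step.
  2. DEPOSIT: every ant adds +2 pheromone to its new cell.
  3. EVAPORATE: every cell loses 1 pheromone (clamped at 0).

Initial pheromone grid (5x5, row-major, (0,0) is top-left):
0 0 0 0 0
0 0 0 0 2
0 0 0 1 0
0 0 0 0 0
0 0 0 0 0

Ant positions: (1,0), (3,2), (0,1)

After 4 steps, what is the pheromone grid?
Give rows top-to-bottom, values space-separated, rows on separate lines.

After step 1: ants at (0,0),(2,2),(0,2)
  1 0 1 0 0
  0 0 0 0 1
  0 0 1 0 0
  0 0 0 0 0
  0 0 0 0 0
After step 2: ants at (0,1),(1,2),(0,3)
  0 1 0 1 0
  0 0 1 0 0
  0 0 0 0 0
  0 0 0 0 0
  0 0 0 0 0
After step 3: ants at (0,2),(0,2),(0,4)
  0 0 3 0 1
  0 0 0 0 0
  0 0 0 0 0
  0 0 0 0 0
  0 0 0 0 0
After step 4: ants at (0,3),(0,3),(1,4)
  0 0 2 3 0
  0 0 0 0 1
  0 0 0 0 0
  0 0 0 0 0
  0 0 0 0 0

0 0 2 3 0
0 0 0 0 1
0 0 0 0 0
0 0 0 0 0
0 0 0 0 0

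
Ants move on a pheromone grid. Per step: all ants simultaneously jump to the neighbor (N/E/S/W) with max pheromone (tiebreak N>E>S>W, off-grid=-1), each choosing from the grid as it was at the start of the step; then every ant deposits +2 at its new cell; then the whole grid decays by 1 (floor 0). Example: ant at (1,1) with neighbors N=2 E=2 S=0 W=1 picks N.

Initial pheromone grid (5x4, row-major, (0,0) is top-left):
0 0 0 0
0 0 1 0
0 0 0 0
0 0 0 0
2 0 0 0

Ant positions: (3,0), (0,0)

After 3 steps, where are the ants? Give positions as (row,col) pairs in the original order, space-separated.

Step 1: ant0:(3,0)->S->(4,0) | ant1:(0,0)->E->(0,1)
  grid max=3 at (4,0)
Step 2: ant0:(4,0)->N->(3,0) | ant1:(0,1)->E->(0,2)
  grid max=2 at (4,0)
Step 3: ant0:(3,0)->S->(4,0) | ant1:(0,2)->E->(0,3)
  grid max=3 at (4,0)

(4,0) (0,3)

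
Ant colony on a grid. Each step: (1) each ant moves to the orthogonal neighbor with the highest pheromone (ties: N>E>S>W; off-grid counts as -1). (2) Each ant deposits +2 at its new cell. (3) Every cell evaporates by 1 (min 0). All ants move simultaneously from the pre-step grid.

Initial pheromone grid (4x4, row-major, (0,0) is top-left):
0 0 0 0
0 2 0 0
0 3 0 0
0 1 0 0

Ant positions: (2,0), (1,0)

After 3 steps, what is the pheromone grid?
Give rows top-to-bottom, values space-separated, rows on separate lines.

After step 1: ants at (2,1),(1,1)
  0 0 0 0
  0 3 0 0
  0 4 0 0
  0 0 0 0
After step 2: ants at (1,1),(2,1)
  0 0 0 0
  0 4 0 0
  0 5 0 0
  0 0 0 0
After step 3: ants at (2,1),(1,1)
  0 0 0 0
  0 5 0 0
  0 6 0 0
  0 0 0 0

0 0 0 0
0 5 0 0
0 6 0 0
0 0 0 0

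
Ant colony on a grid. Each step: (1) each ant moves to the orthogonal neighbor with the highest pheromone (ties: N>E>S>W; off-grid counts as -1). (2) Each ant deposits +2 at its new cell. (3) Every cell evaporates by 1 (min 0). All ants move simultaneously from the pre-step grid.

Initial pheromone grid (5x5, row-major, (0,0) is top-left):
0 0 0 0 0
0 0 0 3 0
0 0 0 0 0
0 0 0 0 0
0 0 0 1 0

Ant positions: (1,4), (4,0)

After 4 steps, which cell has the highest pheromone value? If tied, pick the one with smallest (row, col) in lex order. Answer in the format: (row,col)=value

Step 1: ant0:(1,4)->W->(1,3) | ant1:(4,0)->N->(3,0)
  grid max=4 at (1,3)
Step 2: ant0:(1,3)->N->(0,3) | ant1:(3,0)->N->(2,0)
  grid max=3 at (1,3)
Step 3: ant0:(0,3)->S->(1,3) | ant1:(2,0)->N->(1,0)
  grid max=4 at (1,3)
Step 4: ant0:(1,3)->N->(0,3) | ant1:(1,0)->N->(0,0)
  grid max=3 at (1,3)
Final grid:
  1 0 0 1 0
  0 0 0 3 0
  0 0 0 0 0
  0 0 0 0 0
  0 0 0 0 0
Max pheromone 3 at (1,3)

Answer: (1,3)=3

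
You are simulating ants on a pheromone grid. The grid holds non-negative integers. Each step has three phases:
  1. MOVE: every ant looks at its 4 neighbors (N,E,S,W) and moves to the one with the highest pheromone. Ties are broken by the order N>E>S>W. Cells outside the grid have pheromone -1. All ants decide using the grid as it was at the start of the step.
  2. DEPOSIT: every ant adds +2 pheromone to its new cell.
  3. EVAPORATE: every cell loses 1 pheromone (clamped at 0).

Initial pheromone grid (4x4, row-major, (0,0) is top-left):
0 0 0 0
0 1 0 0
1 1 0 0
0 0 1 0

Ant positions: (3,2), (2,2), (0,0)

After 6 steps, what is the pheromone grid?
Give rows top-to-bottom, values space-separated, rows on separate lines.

After step 1: ants at (2,2),(3,2),(0,1)
  0 1 0 0
  0 0 0 0
  0 0 1 0
  0 0 2 0
After step 2: ants at (3,2),(2,2),(0,2)
  0 0 1 0
  0 0 0 0
  0 0 2 0
  0 0 3 0
After step 3: ants at (2,2),(3,2),(0,3)
  0 0 0 1
  0 0 0 0
  0 0 3 0
  0 0 4 0
After step 4: ants at (3,2),(2,2),(1,3)
  0 0 0 0
  0 0 0 1
  0 0 4 0
  0 0 5 0
After step 5: ants at (2,2),(3,2),(0,3)
  0 0 0 1
  0 0 0 0
  0 0 5 0
  0 0 6 0
After step 6: ants at (3,2),(2,2),(1,3)
  0 0 0 0
  0 0 0 1
  0 0 6 0
  0 0 7 0

0 0 0 0
0 0 0 1
0 0 6 0
0 0 7 0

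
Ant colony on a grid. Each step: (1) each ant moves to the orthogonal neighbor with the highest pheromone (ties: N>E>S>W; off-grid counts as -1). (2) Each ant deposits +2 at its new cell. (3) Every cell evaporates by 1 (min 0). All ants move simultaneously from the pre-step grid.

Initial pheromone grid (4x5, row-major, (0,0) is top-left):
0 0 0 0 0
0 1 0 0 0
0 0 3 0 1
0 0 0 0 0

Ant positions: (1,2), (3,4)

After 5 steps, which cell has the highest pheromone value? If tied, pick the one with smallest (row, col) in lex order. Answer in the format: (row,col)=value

Step 1: ant0:(1,2)->S->(2,2) | ant1:(3,4)->N->(2,4)
  grid max=4 at (2,2)
Step 2: ant0:(2,2)->N->(1,2) | ant1:(2,4)->N->(1,4)
  grid max=3 at (2,2)
Step 3: ant0:(1,2)->S->(2,2) | ant1:(1,4)->S->(2,4)
  grid max=4 at (2,2)
Step 4: ant0:(2,2)->N->(1,2) | ant1:(2,4)->N->(1,4)
  grid max=3 at (2,2)
Step 5: ant0:(1,2)->S->(2,2) | ant1:(1,4)->S->(2,4)
  grid max=4 at (2,2)
Final grid:
  0 0 0 0 0
  0 0 0 0 0
  0 0 4 0 2
  0 0 0 0 0
Max pheromone 4 at (2,2)

Answer: (2,2)=4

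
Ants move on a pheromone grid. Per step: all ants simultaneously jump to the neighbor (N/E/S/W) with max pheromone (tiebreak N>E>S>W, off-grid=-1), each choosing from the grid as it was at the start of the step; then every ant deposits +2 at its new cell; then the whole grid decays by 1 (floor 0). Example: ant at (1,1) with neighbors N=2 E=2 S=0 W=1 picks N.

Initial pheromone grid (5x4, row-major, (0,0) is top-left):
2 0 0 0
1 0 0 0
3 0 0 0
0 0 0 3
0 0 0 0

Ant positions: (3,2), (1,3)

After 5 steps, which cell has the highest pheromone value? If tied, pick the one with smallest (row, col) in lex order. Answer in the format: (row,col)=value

Step 1: ant0:(3,2)->E->(3,3) | ant1:(1,3)->N->(0,3)
  grid max=4 at (3,3)
Step 2: ant0:(3,3)->N->(2,3) | ant1:(0,3)->S->(1,3)
  grid max=3 at (3,3)
Step 3: ant0:(2,3)->S->(3,3) | ant1:(1,3)->S->(2,3)
  grid max=4 at (3,3)
Step 4: ant0:(3,3)->N->(2,3) | ant1:(2,3)->S->(3,3)
  grid max=5 at (3,3)
Step 5: ant0:(2,3)->S->(3,3) | ant1:(3,3)->N->(2,3)
  grid max=6 at (3,3)
Final grid:
  0 0 0 0
  0 0 0 0
  0 0 0 4
  0 0 0 6
  0 0 0 0
Max pheromone 6 at (3,3)

Answer: (3,3)=6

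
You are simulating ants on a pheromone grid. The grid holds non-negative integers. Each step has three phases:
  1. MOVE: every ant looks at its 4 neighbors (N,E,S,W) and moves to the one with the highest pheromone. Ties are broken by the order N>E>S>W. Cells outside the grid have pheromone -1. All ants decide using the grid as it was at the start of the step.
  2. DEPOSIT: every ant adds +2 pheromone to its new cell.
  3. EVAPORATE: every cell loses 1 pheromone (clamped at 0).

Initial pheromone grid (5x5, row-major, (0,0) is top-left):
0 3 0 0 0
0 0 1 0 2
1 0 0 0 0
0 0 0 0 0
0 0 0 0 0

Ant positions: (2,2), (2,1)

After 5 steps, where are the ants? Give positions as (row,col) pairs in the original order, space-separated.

Step 1: ant0:(2,2)->N->(1,2) | ant1:(2,1)->W->(2,0)
  grid max=2 at (0,1)
Step 2: ant0:(1,2)->N->(0,2) | ant1:(2,0)->N->(1,0)
  grid max=1 at (0,1)
Step 3: ant0:(0,2)->S->(1,2) | ant1:(1,0)->S->(2,0)
  grid max=2 at (1,2)
Step 4: ant0:(1,2)->N->(0,2) | ant1:(2,0)->N->(1,0)
  grid max=1 at (0,2)
Step 5: ant0:(0,2)->S->(1,2) | ant1:(1,0)->S->(2,0)
  grid max=2 at (1,2)

(1,2) (2,0)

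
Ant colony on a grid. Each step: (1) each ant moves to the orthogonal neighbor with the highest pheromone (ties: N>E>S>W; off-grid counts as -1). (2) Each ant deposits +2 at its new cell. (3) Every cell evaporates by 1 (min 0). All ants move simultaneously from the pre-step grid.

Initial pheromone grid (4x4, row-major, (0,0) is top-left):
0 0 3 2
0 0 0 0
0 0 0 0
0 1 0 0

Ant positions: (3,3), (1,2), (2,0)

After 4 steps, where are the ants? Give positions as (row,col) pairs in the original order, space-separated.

Step 1: ant0:(3,3)->N->(2,3) | ant1:(1,2)->N->(0,2) | ant2:(2,0)->N->(1,0)
  grid max=4 at (0,2)
Step 2: ant0:(2,3)->N->(1,3) | ant1:(0,2)->E->(0,3) | ant2:(1,0)->N->(0,0)
  grid max=3 at (0,2)
Step 3: ant0:(1,3)->N->(0,3) | ant1:(0,3)->W->(0,2) | ant2:(0,0)->E->(0,1)
  grid max=4 at (0,2)
Step 4: ant0:(0,3)->W->(0,2) | ant1:(0,2)->E->(0,3) | ant2:(0,1)->E->(0,2)
  grid max=7 at (0,2)

(0,2) (0,3) (0,2)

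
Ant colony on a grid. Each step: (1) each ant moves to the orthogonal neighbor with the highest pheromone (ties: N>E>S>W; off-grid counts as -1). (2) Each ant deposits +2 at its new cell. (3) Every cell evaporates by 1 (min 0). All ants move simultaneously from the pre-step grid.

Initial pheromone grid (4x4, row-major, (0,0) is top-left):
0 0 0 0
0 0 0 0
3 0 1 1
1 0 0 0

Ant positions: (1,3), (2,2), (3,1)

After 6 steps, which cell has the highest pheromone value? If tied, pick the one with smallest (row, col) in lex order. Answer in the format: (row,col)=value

Answer: (1,3)=7

Derivation:
Step 1: ant0:(1,3)->S->(2,3) | ant1:(2,2)->E->(2,3) | ant2:(3,1)->W->(3,0)
  grid max=4 at (2,3)
Step 2: ant0:(2,3)->N->(1,3) | ant1:(2,3)->N->(1,3) | ant2:(3,0)->N->(2,0)
  grid max=3 at (1,3)
Step 3: ant0:(1,3)->S->(2,3) | ant1:(1,3)->S->(2,3) | ant2:(2,0)->S->(3,0)
  grid max=6 at (2,3)
Step 4: ant0:(2,3)->N->(1,3) | ant1:(2,3)->N->(1,3) | ant2:(3,0)->N->(2,0)
  grid max=5 at (1,3)
Step 5: ant0:(1,3)->S->(2,3) | ant1:(1,3)->S->(2,3) | ant2:(2,0)->S->(3,0)
  grid max=8 at (2,3)
Step 6: ant0:(2,3)->N->(1,3) | ant1:(2,3)->N->(1,3) | ant2:(3,0)->N->(2,0)
  grid max=7 at (1,3)
Final grid:
  0 0 0 0
  0 0 0 7
  3 0 0 7
  1 0 0 0
Max pheromone 7 at (1,3)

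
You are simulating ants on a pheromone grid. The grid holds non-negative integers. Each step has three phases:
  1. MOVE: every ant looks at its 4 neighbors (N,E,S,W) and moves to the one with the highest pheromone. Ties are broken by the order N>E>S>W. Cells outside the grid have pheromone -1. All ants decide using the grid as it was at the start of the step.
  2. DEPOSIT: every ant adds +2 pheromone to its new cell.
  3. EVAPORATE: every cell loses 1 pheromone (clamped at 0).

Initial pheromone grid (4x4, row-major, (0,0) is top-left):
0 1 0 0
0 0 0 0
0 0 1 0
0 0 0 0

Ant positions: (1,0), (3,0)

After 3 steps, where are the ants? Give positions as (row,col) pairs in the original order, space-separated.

Step 1: ant0:(1,0)->N->(0,0) | ant1:(3,0)->N->(2,0)
  grid max=1 at (0,0)
Step 2: ant0:(0,0)->E->(0,1) | ant1:(2,0)->N->(1,0)
  grid max=1 at (0,1)
Step 3: ant0:(0,1)->E->(0,2) | ant1:(1,0)->N->(0,0)
  grid max=1 at (0,0)

(0,2) (0,0)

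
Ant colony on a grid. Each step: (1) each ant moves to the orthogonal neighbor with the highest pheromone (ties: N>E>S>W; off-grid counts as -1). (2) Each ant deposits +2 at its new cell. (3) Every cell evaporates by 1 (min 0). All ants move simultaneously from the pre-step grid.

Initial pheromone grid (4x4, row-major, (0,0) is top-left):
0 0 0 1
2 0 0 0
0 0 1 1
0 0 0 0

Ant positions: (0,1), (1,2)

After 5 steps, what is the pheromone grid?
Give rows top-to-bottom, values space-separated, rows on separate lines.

After step 1: ants at (0,2),(2,2)
  0 0 1 0
  1 0 0 0
  0 0 2 0
  0 0 0 0
After step 2: ants at (0,3),(1,2)
  0 0 0 1
  0 0 1 0
  0 0 1 0
  0 0 0 0
After step 3: ants at (1,3),(2,2)
  0 0 0 0
  0 0 0 1
  0 0 2 0
  0 0 0 0
After step 4: ants at (0,3),(1,2)
  0 0 0 1
  0 0 1 0
  0 0 1 0
  0 0 0 0
After step 5: ants at (1,3),(2,2)
  0 0 0 0
  0 0 0 1
  0 0 2 0
  0 0 0 0

0 0 0 0
0 0 0 1
0 0 2 0
0 0 0 0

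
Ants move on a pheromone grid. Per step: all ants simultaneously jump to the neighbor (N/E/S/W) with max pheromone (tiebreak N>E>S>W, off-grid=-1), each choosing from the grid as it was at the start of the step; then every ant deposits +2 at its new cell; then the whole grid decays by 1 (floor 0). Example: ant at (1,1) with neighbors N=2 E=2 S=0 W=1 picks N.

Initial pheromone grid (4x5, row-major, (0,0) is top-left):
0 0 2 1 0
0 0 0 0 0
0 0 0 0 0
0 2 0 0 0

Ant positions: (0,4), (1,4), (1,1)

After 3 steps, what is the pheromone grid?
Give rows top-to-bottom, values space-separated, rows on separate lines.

After step 1: ants at (0,3),(0,4),(0,1)
  0 1 1 2 1
  0 0 0 0 0
  0 0 0 0 0
  0 1 0 0 0
After step 2: ants at (0,4),(0,3),(0,2)
  0 0 2 3 2
  0 0 0 0 0
  0 0 0 0 0
  0 0 0 0 0
After step 3: ants at (0,3),(0,4),(0,3)
  0 0 1 6 3
  0 0 0 0 0
  0 0 0 0 0
  0 0 0 0 0

0 0 1 6 3
0 0 0 0 0
0 0 0 0 0
0 0 0 0 0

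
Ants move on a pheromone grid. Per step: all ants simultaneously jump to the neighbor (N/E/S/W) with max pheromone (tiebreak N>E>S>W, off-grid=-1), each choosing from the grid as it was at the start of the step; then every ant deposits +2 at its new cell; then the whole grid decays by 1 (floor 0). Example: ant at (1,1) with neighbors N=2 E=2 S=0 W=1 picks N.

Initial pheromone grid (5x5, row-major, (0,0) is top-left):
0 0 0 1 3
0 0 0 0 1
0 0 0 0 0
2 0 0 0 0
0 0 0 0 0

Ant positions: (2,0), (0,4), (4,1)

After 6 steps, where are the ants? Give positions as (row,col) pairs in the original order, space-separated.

Step 1: ant0:(2,0)->S->(3,0) | ant1:(0,4)->S->(1,4) | ant2:(4,1)->N->(3,1)
  grid max=3 at (3,0)
Step 2: ant0:(3,0)->E->(3,1) | ant1:(1,4)->N->(0,4) | ant2:(3,1)->W->(3,0)
  grid max=4 at (3,0)
Step 3: ant0:(3,1)->W->(3,0) | ant1:(0,4)->S->(1,4) | ant2:(3,0)->E->(3,1)
  grid max=5 at (3,0)
Step 4: ant0:(3,0)->E->(3,1) | ant1:(1,4)->N->(0,4) | ant2:(3,1)->W->(3,0)
  grid max=6 at (3,0)
Step 5: ant0:(3,1)->W->(3,0) | ant1:(0,4)->S->(1,4) | ant2:(3,0)->E->(3,1)
  grid max=7 at (3,0)
Step 6: ant0:(3,0)->E->(3,1) | ant1:(1,4)->N->(0,4) | ant2:(3,1)->W->(3,0)
  grid max=8 at (3,0)

(3,1) (0,4) (3,0)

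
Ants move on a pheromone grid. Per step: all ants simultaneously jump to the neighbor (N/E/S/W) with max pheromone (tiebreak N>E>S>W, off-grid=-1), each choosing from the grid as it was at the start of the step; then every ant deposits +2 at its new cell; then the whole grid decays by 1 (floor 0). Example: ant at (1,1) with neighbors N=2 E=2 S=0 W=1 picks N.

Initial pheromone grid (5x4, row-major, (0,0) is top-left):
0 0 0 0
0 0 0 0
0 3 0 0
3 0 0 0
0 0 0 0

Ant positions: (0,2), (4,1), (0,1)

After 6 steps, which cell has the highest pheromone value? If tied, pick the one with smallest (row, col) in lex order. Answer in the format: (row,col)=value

Step 1: ant0:(0,2)->E->(0,3) | ant1:(4,1)->N->(3,1) | ant2:(0,1)->E->(0,2)
  grid max=2 at (2,1)
Step 2: ant0:(0,3)->W->(0,2) | ant1:(3,1)->N->(2,1) | ant2:(0,2)->E->(0,3)
  grid max=3 at (2,1)
Step 3: ant0:(0,2)->E->(0,3) | ant1:(2,1)->N->(1,1) | ant2:(0,3)->W->(0,2)
  grid max=3 at (0,2)
Step 4: ant0:(0,3)->W->(0,2) | ant1:(1,1)->S->(2,1) | ant2:(0,2)->E->(0,3)
  grid max=4 at (0,2)
Step 5: ant0:(0,2)->E->(0,3) | ant1:(2,1)->N->(1,1) | ant2:(0,3)->W->(0,2)
  grid max=5 at (0,2)
Step 6: ant0:(0,3)->W->(0,2) | ant1:(1,1)->S->(2,1) | ant2:(0,2)->E->(0,3)
  grid max=6 at (0,2)
Final grid:
  0 0 6 6
  0 0 0 0
  0 3 0 0
  0 0 0 0
  0 0 0 0
Max pheromone 6 at (0,2)

Answer: (0,2)=6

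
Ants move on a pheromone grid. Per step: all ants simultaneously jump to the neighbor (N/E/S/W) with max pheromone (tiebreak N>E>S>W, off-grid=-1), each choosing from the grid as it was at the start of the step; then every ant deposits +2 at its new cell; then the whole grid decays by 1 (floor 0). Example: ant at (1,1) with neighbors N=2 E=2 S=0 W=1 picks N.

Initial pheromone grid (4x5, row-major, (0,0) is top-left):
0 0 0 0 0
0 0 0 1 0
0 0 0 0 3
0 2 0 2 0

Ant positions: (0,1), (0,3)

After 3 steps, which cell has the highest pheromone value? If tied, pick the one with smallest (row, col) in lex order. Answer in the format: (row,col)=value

Step 1: ant0:(0,1)->E->(0,2) | ant1:(0,3)->S->(1,3)
  grid max=2 at (1,3)
Step 2: ant0:(0,2)->E->(0,3) | ant1:(1,3)->N->(0,3)
  grid max=3 at (0,3)
Step 3: ant0:(0,3)->S->(1,3) | ant1:(0,3)->S->(1,3)
  grid max=4 at (1,3)
Final grid:
  0 0 0 2 0
  0 0 0 4 0
  0 0 0 0 0
  0 0 0 0 0
Max pheromone 4 at (1,3)

Answer: (1,3)=4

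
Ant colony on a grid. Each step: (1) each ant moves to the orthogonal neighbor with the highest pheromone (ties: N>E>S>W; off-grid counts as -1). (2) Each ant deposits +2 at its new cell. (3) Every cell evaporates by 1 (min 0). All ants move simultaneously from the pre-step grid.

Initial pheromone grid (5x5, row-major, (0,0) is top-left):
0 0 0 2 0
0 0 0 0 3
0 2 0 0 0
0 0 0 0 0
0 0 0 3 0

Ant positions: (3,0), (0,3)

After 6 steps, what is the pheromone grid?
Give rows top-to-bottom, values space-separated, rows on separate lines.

After step 1: ants at (2,0),(0,4)
  0 0 0 1 1
  0 0 0 0 2
  1 1 0 0 0
  0 0 0 0 0
  0 0 0 2 0
After step 2: ants at (2,1),(1,4)
  0 0 0 0 0
  0 0 0 0 3
  0 2 0 0 0
  0 0 0 0 0
  0 0 0 1 0
After step 3: ants at (1,1),(0,4)
  0 0 0 0 1
  0 1 0 0 2
  0 1 0 0 0
  0 0 0 0 0
  0 0 0 0 0
After step 4: ants at (2,1),(1,4)
  0 0 0 0 0
  0 0 0 0 3
  0 2 0 0 0
  0 0 0 0 0
  0 0 0 0 0
After step 5: ants at (1,1),(0,4)
  0 0 0 0 1
  0 1 0 0 2
  0 1 0 0 0
  0 0 0 0 0
  0 0 0 0 0
After step 6: ants at (2,1),(1,4)
  0 0 0 0 0
  0 0 0 0 3
  0 2 0 0 0
  0 0 0 0 0
  0 0 0 0 0

0 0 0 0 0
0 0 0 0 3
0 2 0 0 0
0 0 0 0 0
0 0 0 0 0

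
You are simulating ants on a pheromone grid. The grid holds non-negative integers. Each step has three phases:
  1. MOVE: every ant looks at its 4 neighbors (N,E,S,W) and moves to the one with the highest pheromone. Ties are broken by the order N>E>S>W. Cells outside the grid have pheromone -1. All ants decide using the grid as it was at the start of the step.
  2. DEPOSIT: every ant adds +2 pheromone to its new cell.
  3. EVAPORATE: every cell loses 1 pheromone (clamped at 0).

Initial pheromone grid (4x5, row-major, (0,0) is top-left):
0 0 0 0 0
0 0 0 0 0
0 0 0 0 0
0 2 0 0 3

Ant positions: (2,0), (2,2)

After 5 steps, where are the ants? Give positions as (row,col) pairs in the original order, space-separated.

Step 1: ant0:(2,0)->N->(1,0) | ant1:(2,2)->N->(1,2)
  grid max=2 at (3,4)
Step 2: ant0:(1,0)->N->(0,0) | ant1:(1,2)->N->(0,2)
  grid max=1 at (0,0)
Step 3: ant0:(0,0)->E->(0,1) | ant1:(0,2)->E->(0,3)
  grid max=1 at (0,1)
Step 4: ant0:(0,1)->E->(0,2) | ant1:(0,3)->E->(0,4)
  grid max=1 at (0,2)
Step 5: ant0:(0,2)->E->(0,3) | ant1:(0,4)->S->(1,4)
  grid max=1 at (0,3)

(0,3) (1,4)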